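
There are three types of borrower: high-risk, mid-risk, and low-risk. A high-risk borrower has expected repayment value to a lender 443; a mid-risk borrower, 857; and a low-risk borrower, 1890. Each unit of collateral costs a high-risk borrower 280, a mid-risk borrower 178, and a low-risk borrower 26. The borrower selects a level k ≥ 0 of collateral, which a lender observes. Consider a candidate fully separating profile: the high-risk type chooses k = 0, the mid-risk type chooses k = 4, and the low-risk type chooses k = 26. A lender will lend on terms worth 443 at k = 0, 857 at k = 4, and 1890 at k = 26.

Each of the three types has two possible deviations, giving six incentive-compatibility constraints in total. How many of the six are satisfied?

5

High-risk (own payoff 443): to k=4 gives 857 − 280×4 = -263 → no gain ✓; to k=26 gives 1890 − 280×26 = -5390 → no gain ✓.
Mid-risk (own payoff 857 − 178×4 = 145): to k=0 gives 443 → profitable ✗; to k=26 gives 1890 − 178×26 = -2738 → no gain ✓.
Low-risk (own payoff 1890 − 26×26 = 1214): to k=0 gives 443 → no gain ✓; to k=4 gives 857 − 26×4 = 753 → no gain ✓.
5 of the 6 constraints hold; not an equilibrium.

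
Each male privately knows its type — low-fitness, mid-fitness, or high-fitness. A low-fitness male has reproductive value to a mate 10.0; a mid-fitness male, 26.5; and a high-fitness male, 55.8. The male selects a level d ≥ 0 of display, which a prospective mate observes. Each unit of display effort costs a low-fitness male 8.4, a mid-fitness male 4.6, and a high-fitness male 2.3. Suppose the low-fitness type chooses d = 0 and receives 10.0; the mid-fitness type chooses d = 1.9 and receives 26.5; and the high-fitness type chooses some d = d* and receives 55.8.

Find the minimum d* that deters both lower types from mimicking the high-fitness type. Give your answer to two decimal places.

Mid-fitness type (on-path payoff 26.5 − 4.6×1.9 = 17.76) won't mimic when 17.76 ≥ 55.8 − 4.6·d*, i.e. d* ≥ 8.27.
Low-fitness type (on-path payoff 10.0) won't mimic when 10.0 ≥ 55.8 − 8.4·d*, i.e. d* ≥ 5.45.
Both must hold, so d* = max(5.45, 8.27) = 8.27. The mid-fitness type's constraint binds.

8.27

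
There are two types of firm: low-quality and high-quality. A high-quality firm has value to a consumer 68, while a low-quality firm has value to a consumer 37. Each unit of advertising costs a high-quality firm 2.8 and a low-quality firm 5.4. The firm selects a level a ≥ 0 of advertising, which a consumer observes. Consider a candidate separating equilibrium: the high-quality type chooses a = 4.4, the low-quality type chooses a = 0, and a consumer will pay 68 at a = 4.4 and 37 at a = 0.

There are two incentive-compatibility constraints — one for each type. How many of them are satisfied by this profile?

High-quality type: signal → 68 − 2.8 × 4.4 = 55.68; deviate to 0 → 37. IC holds (55.68 ≥ 37).
Low-quality type: stay at 0 → 37; mimic → 68 − 5.4 × 4.4 = 44.24. IC fails (37 < 44.24).
1 of 2 constraints hold, so this profile is not an equilibrium.

1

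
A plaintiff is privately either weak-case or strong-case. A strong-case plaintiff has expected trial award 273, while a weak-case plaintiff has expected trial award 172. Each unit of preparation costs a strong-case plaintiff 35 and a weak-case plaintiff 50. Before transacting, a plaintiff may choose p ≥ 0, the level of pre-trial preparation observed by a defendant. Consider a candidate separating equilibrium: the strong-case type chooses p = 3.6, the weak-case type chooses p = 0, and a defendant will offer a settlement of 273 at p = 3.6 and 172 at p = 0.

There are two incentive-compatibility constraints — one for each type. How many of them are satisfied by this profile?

Weak-case type: stay at 0 → 172; mimic → 273 − 50 × 3.6 = 93. IC holds (172 ≥ 93).
Strong-case type: signal → 273 − 35 × 3.6 = 147; deviate to 0 → 172. IC fails (147 < 172).
1 of 2 constraints hold, so this profile is not an equilibrium.

1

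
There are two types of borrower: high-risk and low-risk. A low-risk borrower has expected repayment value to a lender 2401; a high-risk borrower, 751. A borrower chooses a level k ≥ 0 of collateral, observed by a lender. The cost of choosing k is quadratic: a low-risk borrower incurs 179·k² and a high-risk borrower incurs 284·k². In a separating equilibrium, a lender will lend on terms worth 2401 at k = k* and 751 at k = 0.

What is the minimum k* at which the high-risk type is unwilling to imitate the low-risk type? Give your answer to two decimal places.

2.41

The high-risk type at k = 0 receives 751; imitating at k* yields 2401 − 284·k*².
Indifference: 751 = 2401 − 284·k*², so k*² = (2401 − 751) / 284 ≈ 5.8099.
k* = √5.8099 ≈ 2.41.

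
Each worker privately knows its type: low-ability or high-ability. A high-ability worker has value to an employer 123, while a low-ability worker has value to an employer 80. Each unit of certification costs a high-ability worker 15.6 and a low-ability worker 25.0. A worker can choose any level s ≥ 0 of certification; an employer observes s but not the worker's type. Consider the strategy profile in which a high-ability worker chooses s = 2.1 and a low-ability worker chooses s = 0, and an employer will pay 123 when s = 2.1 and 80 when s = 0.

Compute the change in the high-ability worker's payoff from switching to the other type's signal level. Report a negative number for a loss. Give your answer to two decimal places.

Playing s = 2.1 the high-ability worker receives 123 − 15.6 × 2.1 = 90.24.
Deviating to s = 0 yields 80 instead.
Gain from deviating: 80 − 90.24 = -10.24.
The gain is negative, so the high-ability type's incentive-compatibility constraint is satisfied.

-10.24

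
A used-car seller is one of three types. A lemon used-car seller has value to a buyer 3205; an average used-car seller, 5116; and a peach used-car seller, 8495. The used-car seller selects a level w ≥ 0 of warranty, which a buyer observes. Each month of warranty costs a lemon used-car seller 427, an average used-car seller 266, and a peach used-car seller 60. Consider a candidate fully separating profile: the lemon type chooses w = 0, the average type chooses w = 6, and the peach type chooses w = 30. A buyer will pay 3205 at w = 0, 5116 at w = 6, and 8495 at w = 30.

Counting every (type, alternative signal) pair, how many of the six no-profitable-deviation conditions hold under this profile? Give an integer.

Lemon (own payoff 3205): to w=6 gives 5116 − 427×6 = 2554 → no gain ✓; to w=30 gives 8495 − 427×30 = -4315 → no gain ✓.
Peach (own payoff 8495 − 60×30 = 6695): to w=0 gives 3205 → no gain ✓; to w=6 gives 5116 − 60×6 = 4756 → no gain ✓.
Average (own payoff 5116 − 266×6 = 3520): to w=0 gives 3205 → no gain ✓; to w=30 gives 8495 − 266×30 = 515 → no gain ✓.
6 of the 6 constraints hold; this profile is a separating equilibrium.

6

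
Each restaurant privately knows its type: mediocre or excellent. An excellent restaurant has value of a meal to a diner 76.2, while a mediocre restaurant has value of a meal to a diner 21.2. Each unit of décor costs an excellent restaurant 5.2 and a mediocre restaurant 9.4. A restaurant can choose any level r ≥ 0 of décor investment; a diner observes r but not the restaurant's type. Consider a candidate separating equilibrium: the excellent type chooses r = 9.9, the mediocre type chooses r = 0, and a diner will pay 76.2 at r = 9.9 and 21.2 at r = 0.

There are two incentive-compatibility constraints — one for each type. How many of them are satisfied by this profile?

2

Excellent type: signal → 76.2 − 5.2 × 9.9 = 24.72; deviate to 0 → 21.2. IC holds (24.72 ≥ 21.2).
Mediocre type: stay at 0 → 21.2; mimic → 76.2 − 9.4 × 9.9 = -16.86. IC holds (21.2 ≥ -16.86).
2 of 2 constraints hold, so this is a separating equilibrium.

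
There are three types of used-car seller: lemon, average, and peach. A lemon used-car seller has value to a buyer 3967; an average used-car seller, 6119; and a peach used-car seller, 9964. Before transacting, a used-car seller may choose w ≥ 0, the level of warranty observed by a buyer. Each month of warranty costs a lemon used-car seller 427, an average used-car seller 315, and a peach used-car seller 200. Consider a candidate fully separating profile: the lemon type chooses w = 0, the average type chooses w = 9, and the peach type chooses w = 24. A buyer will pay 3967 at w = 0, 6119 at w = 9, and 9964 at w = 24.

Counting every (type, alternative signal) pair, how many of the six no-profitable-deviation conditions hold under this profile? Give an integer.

Lemon (own payoff 3967): to w=9 gives 6119 − 427×9 = 2276 → no gain ✓; to w=24 gives 9964 − 427×24 = -284 → no gain ✓.
Average (own payoff 6119 − 315×9 = 3284): to w=0 gives 3967 → profitable ✗; to w=24 gives 9964 − 315×24 = 2404 → no gain ✓.
Peach (own payoff 9964 − 200×24 = 5164): to w=0 gives 3967 → no gain ✓; to w=9 gives 6119 − 200×9 = 4319 → no gain ✓.
5 of the 6 constraints hold; not an equilibrium.

5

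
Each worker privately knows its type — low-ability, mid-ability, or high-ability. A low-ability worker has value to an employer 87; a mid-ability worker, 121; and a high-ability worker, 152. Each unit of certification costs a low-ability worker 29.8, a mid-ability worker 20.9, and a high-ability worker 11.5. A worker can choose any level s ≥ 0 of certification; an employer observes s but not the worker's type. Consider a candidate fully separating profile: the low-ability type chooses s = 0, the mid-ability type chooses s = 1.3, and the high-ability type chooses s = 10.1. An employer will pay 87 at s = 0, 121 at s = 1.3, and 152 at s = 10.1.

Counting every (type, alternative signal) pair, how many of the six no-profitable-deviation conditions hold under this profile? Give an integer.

4

Low-ability (own payoff 87): to s=1.3 gives 121 − 29.8×1.3 = 82.26 → no gain ✓; to s=10.1 gives 152 − 29.8×10.1 = -148.98 → no gain ✓.
High-ability (own payoff 152 − 11.5×10.1 = 35.85): to s=0 gives 87 → profitable ✗; to s=1.3 gives 121 − 11.5×1.3 = 106.05 → profitable ✗.
Mid-ability (own payoff 121 − 20.9×1.3 = 93.83): to s=0 gives 87 → no gain ✓; to s=10.1 gives 152 − 20.9×10.1 = -59.09 → no gain ✓.
4 of the 6 constraints hold; not an equilibrium.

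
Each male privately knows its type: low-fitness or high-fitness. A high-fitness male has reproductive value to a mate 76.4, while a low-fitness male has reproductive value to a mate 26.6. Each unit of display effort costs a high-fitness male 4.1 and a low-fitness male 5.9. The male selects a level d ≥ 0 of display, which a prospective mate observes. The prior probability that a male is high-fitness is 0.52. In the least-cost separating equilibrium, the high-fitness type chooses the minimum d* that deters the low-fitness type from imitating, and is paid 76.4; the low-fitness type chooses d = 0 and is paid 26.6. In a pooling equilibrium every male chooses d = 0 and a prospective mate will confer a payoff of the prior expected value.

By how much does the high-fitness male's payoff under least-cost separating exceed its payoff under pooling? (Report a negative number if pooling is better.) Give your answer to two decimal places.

-10.70

Least-cost separating signal: d* solves 26.6 = 76.4 − 5.9·d*, so d* = (76.4 − 26.6)/5.9 ≈ 8.4407.
High-fitness type's separating payoff: 76.4 − 4.1 × d* = 76.4 − 4.1 × (76.4 − 26.6)/5.9 = 76.4 − 204.18/5.9 ≈ 41.7932.
Pooling payoff: 0.52 × 76.4 + 0.48 × 26.6 = 52.496.
Difference: 41.7932 − 52.496 = -10.7028, i.e. -10.70 to two decimal places.
The high-fitness type would prefer the pooling outcome.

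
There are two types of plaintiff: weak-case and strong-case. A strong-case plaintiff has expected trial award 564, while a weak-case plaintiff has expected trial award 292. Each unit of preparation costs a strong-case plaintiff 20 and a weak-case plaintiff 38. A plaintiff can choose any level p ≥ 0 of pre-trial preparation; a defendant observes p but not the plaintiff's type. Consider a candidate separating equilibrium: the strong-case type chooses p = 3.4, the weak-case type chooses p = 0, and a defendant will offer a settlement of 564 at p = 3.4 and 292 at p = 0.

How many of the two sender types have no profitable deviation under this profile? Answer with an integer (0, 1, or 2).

1

Strong-case type: signal → 564 − 20 × 3.4 = 496; deviate to 0 → 292. IC holds (496 ≥ 292).
Weak-case type: stay at 0 → 292; mimic → 564 − 38 × 3.4 = 434.8. IC fails (292 < 434.8).
1 of 2 constraints hold, so this profile is not an equilibrium.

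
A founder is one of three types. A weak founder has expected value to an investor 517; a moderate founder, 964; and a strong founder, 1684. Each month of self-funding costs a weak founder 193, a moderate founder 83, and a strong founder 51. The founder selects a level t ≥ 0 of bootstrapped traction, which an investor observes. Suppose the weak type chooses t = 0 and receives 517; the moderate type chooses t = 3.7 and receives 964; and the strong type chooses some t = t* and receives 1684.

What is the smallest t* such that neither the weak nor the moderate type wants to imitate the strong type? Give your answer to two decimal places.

12.37

Moderate type (on-path payoff 964 − 83×3.7 = 656.9) won't mimic when 656.9 ≥ 1684 − 83·t*, i.e. t* ≥ 12.37.
Weak type (on-path payoff 517) won't mimic when 517 ≥ 1684 − 193·t*, i.e. t* ≥ 6.05.
Both must hold, so t* = max(6.05, 12.37) = 12.37. The moderate type's constraint binds.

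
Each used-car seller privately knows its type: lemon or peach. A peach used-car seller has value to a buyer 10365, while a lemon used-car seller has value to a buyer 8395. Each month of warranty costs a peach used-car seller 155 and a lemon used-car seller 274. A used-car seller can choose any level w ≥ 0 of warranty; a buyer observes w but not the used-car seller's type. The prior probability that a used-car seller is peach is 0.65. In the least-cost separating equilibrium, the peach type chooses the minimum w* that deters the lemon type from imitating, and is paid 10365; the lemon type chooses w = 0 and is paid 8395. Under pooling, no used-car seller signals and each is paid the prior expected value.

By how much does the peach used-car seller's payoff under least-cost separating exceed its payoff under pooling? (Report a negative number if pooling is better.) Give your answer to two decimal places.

Least-cost separating signal: w* solves 8395 = 10365 − 274·w*, so w* = (10365 − 8395)/274 ≈ 7.1898.
Peach type's separating payoff: 10365 − 155 × w* = 10365 − 155 × (10365 − 8395)/274 = 10365 − 305350/274 ≈ 9250.5839.
Pooling payoff: 0.65 × 10365 + 0.35 × 8395 = 9675.5.
Difference: 9250.5839 − 9675.5 = -424.9161, i.e. -424.92 to two decimal places.
The peach type would prefer the pooling outcome.

-424.92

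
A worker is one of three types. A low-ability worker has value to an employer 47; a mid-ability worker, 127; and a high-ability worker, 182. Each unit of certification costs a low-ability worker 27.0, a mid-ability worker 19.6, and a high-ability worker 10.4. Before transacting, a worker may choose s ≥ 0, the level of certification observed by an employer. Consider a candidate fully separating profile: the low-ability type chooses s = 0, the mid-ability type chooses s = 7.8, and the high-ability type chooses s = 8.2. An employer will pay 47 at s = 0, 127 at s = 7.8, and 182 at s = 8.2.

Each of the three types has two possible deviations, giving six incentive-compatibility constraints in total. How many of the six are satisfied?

Mid-ability (own payoff 127 − 19.6×7.8 = -25.88): to s=0 gives 47 → profitable ✗; to s=8.2 gives 182 − 19.6×8.2 = 21.28 → profitable ✗.
High-ability (own payoff 182 − 10.4×8.2 = 96.72): to s=0 gives 47 → no gain ✓; to s=7.8 gives 127 − 10.4×7.8 = 45.88 → no gain ✓.
Low-ability (own payoff 47): to s=7.8 gives 127 − 27.0×7.8 = -83.6 → no gain ✓; to s=8.2 gives 182 − 27.0×8.2 = -39.4 → no gain ✓.
4 of the 6 constraints hold; not an equilibrium.

4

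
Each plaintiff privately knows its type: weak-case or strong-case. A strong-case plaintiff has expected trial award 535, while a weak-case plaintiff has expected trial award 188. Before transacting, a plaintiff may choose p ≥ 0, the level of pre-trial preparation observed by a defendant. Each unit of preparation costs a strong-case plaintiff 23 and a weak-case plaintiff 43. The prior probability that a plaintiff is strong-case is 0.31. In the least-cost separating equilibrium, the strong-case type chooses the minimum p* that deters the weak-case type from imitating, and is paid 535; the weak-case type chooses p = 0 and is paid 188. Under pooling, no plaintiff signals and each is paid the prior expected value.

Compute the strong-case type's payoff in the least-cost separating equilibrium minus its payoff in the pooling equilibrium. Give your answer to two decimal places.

Least-cost separating signal: p* solves 188 = 535 − 43·p*, so p* = (535 − 188)/43 ≈ 8.0698.
Strong-case type's separating payoff: 535 − 23 × p* = 535 − 23 × (535 − 188)/43 = 535 − 7981/43 ≈ 349.3953.
Pooling payoff: 0.31 × 535 + 0.69 × 188 = 295.57.
Difference: 349.3953 − 295.57 = 53.8253, i.e. 53.83 to two decimal places.
The strong-case type prefers to separate.

53.83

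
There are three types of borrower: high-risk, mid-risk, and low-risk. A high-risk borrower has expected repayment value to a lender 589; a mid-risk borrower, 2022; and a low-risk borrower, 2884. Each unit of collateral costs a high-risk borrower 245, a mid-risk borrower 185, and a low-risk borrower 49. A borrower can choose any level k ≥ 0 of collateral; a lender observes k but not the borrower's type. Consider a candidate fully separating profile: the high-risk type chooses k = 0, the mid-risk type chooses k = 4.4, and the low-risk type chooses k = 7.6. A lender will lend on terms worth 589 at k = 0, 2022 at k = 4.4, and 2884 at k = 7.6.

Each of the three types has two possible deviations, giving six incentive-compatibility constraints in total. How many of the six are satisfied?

3

Low-risk (own payoff 2884 − 49×7.6 = 2511.6): to k=0 gives 589 → no gain ✓; to k=4.4 gives 2022 − 49×4.4 = 1806.4 → no gain ✓.
High-risk (own payoff 589): to k=4.4 gives 2022 − 245×4.4 = 944 → profitable ✗; to k=7.6 gives 2884 − 245×7.6 = 1022 → profitable ✗.
Mid-risk (own payoff 2022 − 185×4.4 = 1208): to k=0 gives 589 → no gain ✓; to k=7.6 gives 2884 − 185×7.6 = 1478 → profitable ✗.
3 of the 6 constraints hold; not an equilibrium.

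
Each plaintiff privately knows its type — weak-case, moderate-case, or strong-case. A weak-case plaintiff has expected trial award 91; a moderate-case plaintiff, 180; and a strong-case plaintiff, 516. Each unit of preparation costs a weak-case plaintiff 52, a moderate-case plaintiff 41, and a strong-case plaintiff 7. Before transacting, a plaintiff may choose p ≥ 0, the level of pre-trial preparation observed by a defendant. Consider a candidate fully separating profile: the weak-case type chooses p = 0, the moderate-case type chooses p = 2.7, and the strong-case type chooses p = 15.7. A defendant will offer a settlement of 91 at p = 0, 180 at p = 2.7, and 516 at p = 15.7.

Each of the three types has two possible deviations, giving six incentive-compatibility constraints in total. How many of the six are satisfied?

Moderate-case (own payoff 180 − 41×2.7 = 69.3): to p=0 gives 91 → profitable ✗; to p=15.7 gives 516 − 41×15.7 = -127.7 → no gain ✓.
Weak-case (own payoff 91): to p=2.7 gives 180 − 52×2.7 = 39.6 → no gain ✓; to p=15.7 gives 516 − 52×15.7 = -300.4 → no gain ✓.
Strong-case (own payoff 516 − 7×15.7 = 406.1): to p=0 gives 91 → no gain ✓; to p=2.7 gives 180 − 7×2.7 = 161.1 → no gain ✓.
5 of the 6 constraints hold; not an equilibrium.

5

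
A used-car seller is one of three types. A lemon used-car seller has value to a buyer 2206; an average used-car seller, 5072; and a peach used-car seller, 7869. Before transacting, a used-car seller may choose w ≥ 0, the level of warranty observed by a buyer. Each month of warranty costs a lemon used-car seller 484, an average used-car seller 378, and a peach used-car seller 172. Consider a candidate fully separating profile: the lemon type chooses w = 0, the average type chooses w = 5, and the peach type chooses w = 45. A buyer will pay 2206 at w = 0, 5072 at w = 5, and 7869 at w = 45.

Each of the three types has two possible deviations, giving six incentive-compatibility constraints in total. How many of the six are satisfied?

Average (own payoff 5072 − 378×5 = 3182): to w=0 gives 2206 → no gain ✓; to w=45 gives 7869 − 378×45 = -9141 → no gain ✓.
Peach (own payoff 7869 − 172×45 = 129): to w=0 gives 2206 → profitable ✗; to w=5 gives 5072 − 172×5 = 4212 → profitable ✗.
Lemon (own payoff 2206): to w=5 gives 5072 − 484×5 = 2652 → profitable ✗; to w=45 gives 7869 − 484×45 = -13911 → no gain ✓.
3 of the 6 constraints hold; not an equilibrium.

3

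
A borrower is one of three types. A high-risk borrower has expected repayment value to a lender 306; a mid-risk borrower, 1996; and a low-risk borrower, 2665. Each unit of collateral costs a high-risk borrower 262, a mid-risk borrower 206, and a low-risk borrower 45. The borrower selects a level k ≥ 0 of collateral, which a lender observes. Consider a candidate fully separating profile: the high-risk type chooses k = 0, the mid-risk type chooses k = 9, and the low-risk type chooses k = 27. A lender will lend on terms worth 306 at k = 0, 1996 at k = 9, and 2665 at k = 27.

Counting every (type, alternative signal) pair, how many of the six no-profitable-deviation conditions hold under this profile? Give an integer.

4

Low-risk (own payoff 2665 − 45×27 = 1450): to k=0 gives 306 → no gain ✓; to k=9 gives 1996 − 45×9 = 1591 → profitable ✗.
Mid-risk (own payoff 1996 − 206×9 = 142): to k=0 gives 306 → profitable ✗; to k=27 gives 2665 − 206×27 = -2897 → no gain ✓.
High-risk (own payoff 306): to k=9 gives 1996 − 262×9 = -362 → no gain ✓; to k=27 gives 2665 − 262×27 = -4409 → no gain ✓.
4 of the 6 constraints hold; not an equilibrium.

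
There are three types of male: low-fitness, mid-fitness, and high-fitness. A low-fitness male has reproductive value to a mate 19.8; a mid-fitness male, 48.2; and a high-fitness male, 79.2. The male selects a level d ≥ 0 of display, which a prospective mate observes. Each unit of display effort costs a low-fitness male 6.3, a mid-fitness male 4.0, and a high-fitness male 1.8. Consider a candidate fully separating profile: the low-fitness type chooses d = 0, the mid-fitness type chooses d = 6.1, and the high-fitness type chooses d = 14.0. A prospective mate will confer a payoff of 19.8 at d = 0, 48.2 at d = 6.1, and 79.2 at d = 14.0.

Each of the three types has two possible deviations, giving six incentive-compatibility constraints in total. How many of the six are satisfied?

6

High-fitness (own payoff 79.2 − 1.8×14.0 = 54): to d=0 gives 19.8 → no gain ✓; to d=6.1 gives 48.2 − 1.8×6.1 = 37.22 → no gain ✓.
Low-fitness (own payoff 19.8): to d=6.1 gives 48.2 − 6.3×6.1 = 9.77 → no gain ✓; to d=14.0 gives 79.2 − 6.3×14.0 = -9 → no gain ✓.
Mid-fitness (own payoff 48.2 − 4.0×6.1 = 23.8): to d=0 gives 19.8 → no gain ✓; to d=14.0 gives 79.2 − 4.0×14.0 = 23.2 → no gain ✓.
6 of the 6 constraints hold; this profile is a separating equilibrium.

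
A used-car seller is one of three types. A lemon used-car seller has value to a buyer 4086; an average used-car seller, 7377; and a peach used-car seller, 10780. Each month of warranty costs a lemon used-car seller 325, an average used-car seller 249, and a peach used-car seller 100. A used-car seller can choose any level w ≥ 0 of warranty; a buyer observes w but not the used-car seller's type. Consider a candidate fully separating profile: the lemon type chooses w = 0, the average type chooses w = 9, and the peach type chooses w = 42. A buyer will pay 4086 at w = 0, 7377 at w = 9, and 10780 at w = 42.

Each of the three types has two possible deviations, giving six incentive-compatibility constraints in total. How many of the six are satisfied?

Lemon (own payoff 4086): to w=9 gives 7377 − 325×9 = 4452 → profitable ✗; to w=42 gives 10780 − 325×42 = -2870 → no gain ✓.
Average (own payoff 7377 − 249×9 = 5136): to w=0 gives 4086 → no gain ✓; to w=42 gives 10780 − 249×42 = 322 → no gain ✓.
Peach (own payoff 10780 − 100×42 = 6580): to w=0 gives 4086 → no gain ✓; to w=9 gives 7377 − 100×9 = 6477 → no gain ✓.
5 of the 6 constraints hold; not an equilibrium.

5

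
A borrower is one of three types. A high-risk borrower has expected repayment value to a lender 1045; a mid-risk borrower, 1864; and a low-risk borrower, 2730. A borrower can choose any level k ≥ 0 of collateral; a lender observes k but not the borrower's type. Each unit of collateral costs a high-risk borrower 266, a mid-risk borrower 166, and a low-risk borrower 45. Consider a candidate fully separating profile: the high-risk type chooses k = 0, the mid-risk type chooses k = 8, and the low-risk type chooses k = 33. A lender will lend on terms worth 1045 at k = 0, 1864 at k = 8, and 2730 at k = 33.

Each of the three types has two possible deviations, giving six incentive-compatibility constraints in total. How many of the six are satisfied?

4

Low-risk (own payoff 2730 − 45×33 = 1245): to k=0 gives 1045 → no gain ✓; to k=8 gives 1864 − 45×8 = 1504 → profitable ✗.
Mid-risk (own payoff 1864 − 166×8 = 536): to k=0 gives 1045 → profitable ✗; to k=33 gives 2730 − 166×33 = -2748 → no gain ✓.
High-risk (own payoff 1045): to k=8 gives 1864 − 266×8 = -264 → no gain ✓; to k=33 gives 2730 − 266×33 = -6048 → no gain ✓.
4 of the 6 constraints hold; not an equilibrium.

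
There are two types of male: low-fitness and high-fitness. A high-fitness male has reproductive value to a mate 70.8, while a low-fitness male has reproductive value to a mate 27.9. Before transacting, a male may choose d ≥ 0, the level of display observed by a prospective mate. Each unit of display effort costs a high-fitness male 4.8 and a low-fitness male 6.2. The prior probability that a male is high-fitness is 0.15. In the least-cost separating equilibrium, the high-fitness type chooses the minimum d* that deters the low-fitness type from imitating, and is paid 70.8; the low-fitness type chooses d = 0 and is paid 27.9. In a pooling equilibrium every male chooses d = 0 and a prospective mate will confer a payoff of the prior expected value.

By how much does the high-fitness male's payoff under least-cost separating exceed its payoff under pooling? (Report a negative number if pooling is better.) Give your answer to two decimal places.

3.25

Least-cost separating signal: d* solves 27.9 = 70.8 − 6.2·d*, so d* = (70.8 − 27.9)/6.2 ≈ 6.9194.
High-fitness type's separating payoff: 70.8 − 4.8 × d* = 70.8 − 4.8 × (70.8 − 27.9)/6.2 = 70.8 − 205.92/6.2 ≈ 37.5871.
Pooling payoff: 0.15 × 70.8 + 0.85 × 27.9 = 34.335.
Difference: 37.5871 − 34.335 = 3.2521, i.e. 3.25 to two decimal places.
The high-fitness type prefers to separate.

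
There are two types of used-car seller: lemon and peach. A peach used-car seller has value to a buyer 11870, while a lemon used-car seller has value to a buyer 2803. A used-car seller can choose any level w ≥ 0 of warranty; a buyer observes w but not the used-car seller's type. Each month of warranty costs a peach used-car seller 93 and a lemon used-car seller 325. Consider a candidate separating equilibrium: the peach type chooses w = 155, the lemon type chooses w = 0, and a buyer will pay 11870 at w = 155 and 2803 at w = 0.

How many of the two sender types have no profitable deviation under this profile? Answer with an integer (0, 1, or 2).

Peach type: signal → 11870 − 93 × 155 = -2545; deviate to 0 → 2803. IC fails (-2545 < 2803).
Lemon type: stay at 0 → 2803; mimic → 11870 − 325 × 155 = -38505. IC holds (2803 ≥ -38505).
1 of 2 constraints hold, so this profile is not an equilibrium.

1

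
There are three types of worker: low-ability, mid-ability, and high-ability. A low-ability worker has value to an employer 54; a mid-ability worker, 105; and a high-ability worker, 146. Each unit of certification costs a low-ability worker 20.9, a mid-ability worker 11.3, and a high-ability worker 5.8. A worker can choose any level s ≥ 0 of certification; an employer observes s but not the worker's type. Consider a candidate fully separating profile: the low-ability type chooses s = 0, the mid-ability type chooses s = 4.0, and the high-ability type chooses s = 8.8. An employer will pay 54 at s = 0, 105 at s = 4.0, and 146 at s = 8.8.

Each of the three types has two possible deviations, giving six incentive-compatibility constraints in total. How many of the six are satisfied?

Mid-ability (own payoff 105 − 11.3×4.0 = 59.8): to s=0 gives 54 → no gain ✓; to s=8.8 gives 146 − 11.3×8.8 = 46.56 → no gain ✓.
Low-ability (own payoff 54): to s=4.0 gives 105 − 20.9×4.0 = 21.4 → no gain ✓; to s=8.8 gives 146 − 20.9×8.8 = -37.92 → no gain ✓.
High-ability (own payoff 146 − 5.8×8.8 = 94.96): to s=0 gives 54 → no gain ✓; to s=4.0 gives 105 − 5.8×4.0 = 81.8 → no gain ✓.
6 of the 6 constraints hold; this profile is a separating equilibrium.

6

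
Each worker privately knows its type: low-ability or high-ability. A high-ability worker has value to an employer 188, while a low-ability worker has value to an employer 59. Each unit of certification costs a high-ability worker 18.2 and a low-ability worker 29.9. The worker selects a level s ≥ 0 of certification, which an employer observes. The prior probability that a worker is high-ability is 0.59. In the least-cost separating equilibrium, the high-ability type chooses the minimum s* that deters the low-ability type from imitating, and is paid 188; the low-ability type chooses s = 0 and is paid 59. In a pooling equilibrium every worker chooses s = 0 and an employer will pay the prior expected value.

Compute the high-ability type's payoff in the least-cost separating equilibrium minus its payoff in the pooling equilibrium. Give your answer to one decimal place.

-25.6

Least-cost separating signal: s* solves 59 = 188 − 29.9·s*, so s* = (188 − 59)/29.9 ≈ 4.3144.
High-ability type's separating payoff: 188 − 18.2 × s* = 188 − 18.2 × (188 − 59)/29.9 = 188 − 2347.8/29.9 ≈ 109.478.
Pooling payoff: 0.59 × 188 + 0.41 × 59 = 135.11.
Difference: 109.478 − 135.11 = -25.632, i.e. -25.6 to one decimal place.
The high-ability type would prefer the pooling outcome.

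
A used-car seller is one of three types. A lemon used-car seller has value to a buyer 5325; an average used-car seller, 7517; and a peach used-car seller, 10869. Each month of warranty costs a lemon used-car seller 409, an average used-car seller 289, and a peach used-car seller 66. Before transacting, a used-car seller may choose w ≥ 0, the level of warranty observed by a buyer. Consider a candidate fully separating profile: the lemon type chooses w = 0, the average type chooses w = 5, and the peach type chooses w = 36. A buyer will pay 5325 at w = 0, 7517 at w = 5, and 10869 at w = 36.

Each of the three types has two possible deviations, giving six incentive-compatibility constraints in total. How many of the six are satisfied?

5

Average (own payoff 7517 − 289×5 = 6072): to w=0 gives 5325 → no gain ✓; to w=36 gives 10869 − 289×36 = 465 → no gain ✓.
Peach (own payoff 10869 − 66×36 = 8493): to w=0 gives 5325 → no gain ✓; to w=5 gives 7517 − 66×5 = 7187 → no gain ✓.
Lemon (own payoff 5325): to w=5 gives 7517 − 409×5 = 5472 → profitable ✗; to w=36 gives 10869 − 409×36 = -3855 → no gain ✓.
5 of the 6 constraints hold; not an equilibrium.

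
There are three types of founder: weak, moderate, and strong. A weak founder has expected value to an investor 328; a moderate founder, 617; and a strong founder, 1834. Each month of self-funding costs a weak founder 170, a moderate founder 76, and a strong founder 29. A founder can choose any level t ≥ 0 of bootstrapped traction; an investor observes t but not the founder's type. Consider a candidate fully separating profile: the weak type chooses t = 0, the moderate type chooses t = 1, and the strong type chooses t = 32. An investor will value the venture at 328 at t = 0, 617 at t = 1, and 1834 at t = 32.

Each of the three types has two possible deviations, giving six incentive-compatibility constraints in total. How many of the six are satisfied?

Weak (own payoff 328): to t=1 gives 617 − 170×1 = 447 → profitable ✗; to t=32 gives 1834 − 170×32 = -3606 → no gain ✓.
Strong (own payoff 1834 − 29×32 = 906): to t=0 gives 328 → no gain ✓; to t=1 gives 617 − 29×1 = 588 → no gain ✓.
Moderate (own payoff 617 − 76×1 = 541): to t=0 gives 328 → no gain ✓; to t=32 gives 1834 − 76×32 = -598 → no gain ✓.
5 of the 6 constraints hold; not an equilibrium.

5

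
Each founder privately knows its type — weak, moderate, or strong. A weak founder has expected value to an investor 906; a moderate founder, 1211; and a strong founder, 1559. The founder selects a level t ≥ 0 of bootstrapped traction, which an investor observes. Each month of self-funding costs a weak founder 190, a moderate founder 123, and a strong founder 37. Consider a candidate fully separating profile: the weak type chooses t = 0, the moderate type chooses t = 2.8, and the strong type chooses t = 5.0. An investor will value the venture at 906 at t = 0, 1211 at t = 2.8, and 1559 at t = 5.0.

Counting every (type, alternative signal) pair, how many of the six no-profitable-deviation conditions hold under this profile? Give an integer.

Weak (own payoff 906): to t=2.8 gives 1211 − 190×2.8 = 679 → no gain ✓; to t=5.0 gives 1559 − 190×5.0 = 609 → no gain ✓.
Moderate (own payoff 1211 − 123×2.8 = 866.6): to t=0 gives 906 → profitable ✗; to t=5.0 gives 1559 − 123×5.0 = 944 → profitable ✗.
Strong (own payoff 1559 − 37×5.0 = 1374): to t=0 gives 906 → no gain ✓; to t=2.8 gives 1211 − 37×2.8 = 1107.4 → no gain ✓.
4 of the 6 constraints hold; not an equilibrium.

4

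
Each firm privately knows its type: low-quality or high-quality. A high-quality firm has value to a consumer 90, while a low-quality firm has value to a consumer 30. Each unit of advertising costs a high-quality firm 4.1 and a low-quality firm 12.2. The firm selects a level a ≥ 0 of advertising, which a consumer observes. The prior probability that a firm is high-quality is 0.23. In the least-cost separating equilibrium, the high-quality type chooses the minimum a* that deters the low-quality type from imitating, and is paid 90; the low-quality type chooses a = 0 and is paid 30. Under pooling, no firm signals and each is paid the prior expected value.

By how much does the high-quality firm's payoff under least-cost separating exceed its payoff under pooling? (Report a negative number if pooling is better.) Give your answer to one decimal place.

Least-cost separating signal: a* solves 30 = 90 − 12.2·a*, so a* = (90 − 30)/12.2 ≈ 4.9180.
High-quality type's separating payoff: 90 − 4.1 × a* = 90 − 4.1 × (90 − 30)/12.2 = 90 − 246/12.2 ≈ 69.836.
Pooling payoff: 0.23 × 90 + 0.77 × 30 = 43.8.
Difference: 69.836 − 43.8 = 26.036, i.e. 26.0 to one decimal place.
The high-quality type prefers to separate.

26.0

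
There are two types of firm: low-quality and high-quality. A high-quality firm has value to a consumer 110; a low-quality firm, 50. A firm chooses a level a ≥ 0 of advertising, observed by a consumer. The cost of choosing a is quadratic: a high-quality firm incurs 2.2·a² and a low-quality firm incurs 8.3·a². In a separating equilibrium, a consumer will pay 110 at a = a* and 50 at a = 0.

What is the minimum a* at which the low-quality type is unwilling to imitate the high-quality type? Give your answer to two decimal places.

2.69

The low-quality type at a = 0 receives 50; imitating at a* yields 110 − 8.3·a*².
Indifference: 50 = 110 − 8.3·a*², so a*² = (110 − 50) / 8.3 ≈ 7.2289.
a* = √7.2289 ≈ 2.69.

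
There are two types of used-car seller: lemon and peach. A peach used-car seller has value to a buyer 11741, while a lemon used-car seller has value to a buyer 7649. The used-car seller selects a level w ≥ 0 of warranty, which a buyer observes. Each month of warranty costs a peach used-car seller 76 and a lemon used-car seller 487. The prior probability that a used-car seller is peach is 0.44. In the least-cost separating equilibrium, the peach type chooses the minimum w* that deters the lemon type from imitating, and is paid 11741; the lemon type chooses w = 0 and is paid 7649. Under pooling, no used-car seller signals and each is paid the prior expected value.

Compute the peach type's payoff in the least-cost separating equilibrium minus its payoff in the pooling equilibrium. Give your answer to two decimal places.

1652.93

Least-cost separating signal: w* solves 7649 = 11741 − 487·w*, so w* = (11741 − 7649)/487 ≈ 8.4025.
Peach type's separating payoff: 11741 − 76 × w* = 11741 − 76 × (11741 − 7649)/487 = 11741 − 310992/487 ≈ 11102.4127.
Pooling payoff: 0.44 × 11741 + 0.56 × 7649 = 9449.48.
Difference: 11102.4127 − 9449.48 = 1652.9327, i.e. 1652.93 to two decimal places.
The peach type prefers to separate.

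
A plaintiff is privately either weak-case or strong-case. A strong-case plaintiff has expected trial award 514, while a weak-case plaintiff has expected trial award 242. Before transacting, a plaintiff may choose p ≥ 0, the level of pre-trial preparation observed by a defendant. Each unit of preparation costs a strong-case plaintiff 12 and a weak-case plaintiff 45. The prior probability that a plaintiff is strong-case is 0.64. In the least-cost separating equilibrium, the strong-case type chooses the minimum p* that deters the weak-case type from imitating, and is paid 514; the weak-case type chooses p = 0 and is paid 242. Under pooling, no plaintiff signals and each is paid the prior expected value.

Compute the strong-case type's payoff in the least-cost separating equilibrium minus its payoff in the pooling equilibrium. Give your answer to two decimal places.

Least-cost separating signal: p* solves 242 = 514 − 45·p*, so p* = (514 − 242)/45 ≈ 6.0444.
Strong-case type's separating payoff: 514 − 12 × p* = 514 − 12 × (514 − 242)/45 = 514 − 3264/45 ≈ 441.4667.
Pooling payoff: 0.64 × 514 + 0.36 × 242 = 416.08.
Difference: 441.4667 − 416.08 = 25.3867, i.e. 25.39 to two decimal places.
The strong-case type prefers to separate.

25.39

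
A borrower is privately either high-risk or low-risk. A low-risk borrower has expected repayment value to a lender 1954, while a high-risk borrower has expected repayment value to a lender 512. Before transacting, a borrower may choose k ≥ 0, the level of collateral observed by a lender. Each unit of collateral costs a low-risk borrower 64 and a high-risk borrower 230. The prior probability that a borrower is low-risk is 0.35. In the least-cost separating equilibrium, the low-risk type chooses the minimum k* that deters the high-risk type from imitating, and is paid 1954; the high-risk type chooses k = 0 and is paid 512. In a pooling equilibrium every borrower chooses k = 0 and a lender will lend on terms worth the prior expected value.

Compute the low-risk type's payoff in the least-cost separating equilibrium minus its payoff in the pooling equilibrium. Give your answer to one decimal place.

536.0

Least-cost separating signal: k* solves 512 = 1954 − 230·k*, so k* = (1954 − 512)/230 ≈ 6.2696.
Low-risk type's separating payoff: 1954 − 64 × k* = 1954 − 64 × (1954 − 512)/230 = 1954 − 92288/230 ≈ 1552.748.
Pooling payoff: 0.35 × 1954 + 0.65 × 512 = 1016.7.
Difference: 1552.748 − 1016.7 = 536.048, i.e. 536.0 to one decimal place.
The low-risk type prefers to separate.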